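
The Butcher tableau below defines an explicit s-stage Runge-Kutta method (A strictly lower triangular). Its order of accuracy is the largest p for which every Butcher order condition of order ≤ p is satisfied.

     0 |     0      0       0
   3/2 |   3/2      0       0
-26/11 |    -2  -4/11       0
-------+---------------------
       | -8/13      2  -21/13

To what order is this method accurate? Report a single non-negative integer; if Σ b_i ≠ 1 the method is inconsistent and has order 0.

0

b = (-8/13, 2, -21/13)
c = (0, 3/2, -26/11)
Ac = (0, 0, -6/11)
Σ b_i: (-8/13)·1 + 2·1 + (-21/13)·1 = -3/13 ≠ 1 ⇒ order 0.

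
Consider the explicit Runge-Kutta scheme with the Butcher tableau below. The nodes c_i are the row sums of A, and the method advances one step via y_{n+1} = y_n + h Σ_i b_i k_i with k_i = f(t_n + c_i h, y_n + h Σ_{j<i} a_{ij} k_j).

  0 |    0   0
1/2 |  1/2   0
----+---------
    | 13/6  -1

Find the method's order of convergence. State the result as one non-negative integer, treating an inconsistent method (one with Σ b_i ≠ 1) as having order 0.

0

b = (13/6, -1)
c = (0, 1/2)
Σ b_i: 13/6·1 + (-1)·1 = 7/6 ≠ 1 ⇒ order 0.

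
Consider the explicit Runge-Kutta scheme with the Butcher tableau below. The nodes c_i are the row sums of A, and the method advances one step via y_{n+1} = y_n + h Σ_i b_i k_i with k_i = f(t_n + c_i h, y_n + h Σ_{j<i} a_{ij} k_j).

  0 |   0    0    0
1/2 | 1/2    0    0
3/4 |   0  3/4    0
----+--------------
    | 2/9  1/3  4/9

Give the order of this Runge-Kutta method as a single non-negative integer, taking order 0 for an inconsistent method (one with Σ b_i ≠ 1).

3

b = (2/9, 1/3, 4/9)
c = (0, 1/2, 3/4)
Ac = (0, 0, 3/8)
Σ b_i: 2/9·1 + 1/3·1 + 4/9·1 = 1 ✓
b·c: 1/3·1/2 + 4/9·3/4 = 1/2 ✓
b·c²: 1/3·1/4 + 4/9·9/16 = 1/3 ✓
b·Ac: 4/9·3/8 = 1/6 ✓; 3 stages ⇒ order 3.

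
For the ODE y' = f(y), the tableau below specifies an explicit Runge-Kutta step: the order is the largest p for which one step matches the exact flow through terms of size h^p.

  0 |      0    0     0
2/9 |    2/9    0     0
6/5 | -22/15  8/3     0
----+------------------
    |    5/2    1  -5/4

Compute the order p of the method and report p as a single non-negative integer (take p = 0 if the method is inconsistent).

b = (5/2, 1, -5/4)
c = (0, 2/9, 6/5)
Ac = (0, 0, 16/27)
Σ b_i: 5/2·1 + 1·1 + (-5/4)·1 = 9/4 ≠ 1 ⇒ order 0.

0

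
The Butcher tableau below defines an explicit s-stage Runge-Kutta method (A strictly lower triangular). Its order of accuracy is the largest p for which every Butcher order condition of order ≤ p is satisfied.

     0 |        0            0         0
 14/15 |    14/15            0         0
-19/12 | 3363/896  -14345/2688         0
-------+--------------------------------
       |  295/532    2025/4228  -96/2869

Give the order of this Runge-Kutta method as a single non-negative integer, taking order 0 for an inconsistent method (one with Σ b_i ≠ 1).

b = (295/532, 2025/4228, -96/2869)
c = (0, 14/15, -19/12)
Ac = (0, 0, -2869/576)
Σ b_i: 295/532·1 + 2025/4228·1 + (-96/2869)·1 = 1 ✓
b·c: 2025/4228·14/15 + (-96/2869)·(-19/12) = 1/2 ✓
b·c²: 2025/4228·196/225 + (-96/2869)·361/144 = 1/3 ✓
b·Ac: (-96/2869)·(-2869/576) = 1/6 ✓; 3 stages ⇒ order 3.

3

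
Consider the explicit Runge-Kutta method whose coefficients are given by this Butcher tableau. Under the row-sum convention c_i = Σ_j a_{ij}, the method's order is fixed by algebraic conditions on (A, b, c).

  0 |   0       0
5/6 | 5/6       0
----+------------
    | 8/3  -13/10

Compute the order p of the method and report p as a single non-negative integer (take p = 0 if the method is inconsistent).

b = (8/3, -13/10)
c = (0, 5/6)
Σ b_i: 8/3·1 + (-13/10)·1 = 41/30 ≠ 1 ⇒ order 0.

0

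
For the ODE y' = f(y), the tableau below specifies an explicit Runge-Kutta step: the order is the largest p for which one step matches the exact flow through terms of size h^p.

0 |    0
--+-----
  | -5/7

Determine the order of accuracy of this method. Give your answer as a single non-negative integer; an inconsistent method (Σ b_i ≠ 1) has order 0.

0

b = (-5/7)
c = (0)
Σ b_i: (-5/7)·1 = -5/7 ≠ 1 ⇒ order 0.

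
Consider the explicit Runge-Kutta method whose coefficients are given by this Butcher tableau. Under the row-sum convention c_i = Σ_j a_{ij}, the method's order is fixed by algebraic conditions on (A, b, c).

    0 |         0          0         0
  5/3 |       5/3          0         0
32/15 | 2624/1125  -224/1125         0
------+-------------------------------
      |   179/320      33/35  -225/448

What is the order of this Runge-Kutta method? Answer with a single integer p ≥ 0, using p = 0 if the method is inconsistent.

3

b = (179/320, 33/35, -225/448)
c = (0, 5/3, 32/15)
Ac = (0, 0, -224/675)
Σ b_i: 179/320·1 + 33/35·1 + (-225/448)·1 = 1 ✓
b·c: 33/35·5/3 + (-225/448)·32/15 = 1/2 ✓
b·c²: 33/35·25/9 + (-225/448)·1024/225 = 1/3 ✓
b·Ac: (-225/448)·(-224/675) = 1/6 ✓; 3 stages ⇒ order 3.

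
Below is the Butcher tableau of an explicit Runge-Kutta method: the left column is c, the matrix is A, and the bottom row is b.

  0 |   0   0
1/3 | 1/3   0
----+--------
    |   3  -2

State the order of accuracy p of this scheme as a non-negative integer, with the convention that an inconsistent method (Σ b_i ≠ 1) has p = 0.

1

b = (3, -2)
c = (0, 1/3)
Σ b_i: 3·1 + (-2)·1 = 1 ✓
b·c: (-2)·1/3 = -2/3 ≠ 1/2 ⇒ order 1.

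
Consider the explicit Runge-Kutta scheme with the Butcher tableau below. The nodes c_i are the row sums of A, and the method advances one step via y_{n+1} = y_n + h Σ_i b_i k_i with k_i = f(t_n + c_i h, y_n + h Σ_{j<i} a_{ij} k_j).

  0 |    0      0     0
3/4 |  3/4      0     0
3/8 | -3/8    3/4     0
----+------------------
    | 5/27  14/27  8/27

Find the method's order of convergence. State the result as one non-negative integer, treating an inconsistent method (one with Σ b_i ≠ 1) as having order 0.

b = (5/27, 14/27, 8/27)
c = (0, 3/4, 3/8)
Ac = (0, 0, 9/16)
Σ b_i: 5/27·1 + 14/27·1 + 8/27·1 = 1 ✓
b·c: 14/27·3/4 + 8/27·3/8 = 1/2 ✓
b·c²: 14/27·9/16 + 8/27·9/64 = 1/3 ✓
b·Ac: 8/27·9/16 = 1/6 ✓; 3 stages ⇒ order 3.

3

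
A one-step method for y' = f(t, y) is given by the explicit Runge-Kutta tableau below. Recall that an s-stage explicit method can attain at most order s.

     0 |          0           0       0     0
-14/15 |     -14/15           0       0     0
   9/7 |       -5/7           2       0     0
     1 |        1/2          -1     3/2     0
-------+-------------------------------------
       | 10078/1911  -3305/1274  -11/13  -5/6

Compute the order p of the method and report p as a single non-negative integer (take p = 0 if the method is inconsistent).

b = (10078/1911, -3305/1274, -11/13, -5/6)
c = (0, -14/15, 9/7, 1)
Ac = (0, 0, -28/15, 601/210)
Σ b_i: 10078/1911·1 + (-3305/1274)·1 + (-11/13)·1 + (-5/6)·1 = 1 ✓
b·c: (-3305/1274)·(-14/15) + (-11/13)·9/7 + (-5/6)·1 = 1/2 ✓
b·c²: (-3305/1274)·196/225 + (-11/13)·81/49 + (-5/6)·1 = -257521/57330 ≠ 1/3 ⇒ order 2.
b·Ac: (-11/13)·(-28/15) + (-5/6)·601/210 = -13193/16380 ≠ 1/6

2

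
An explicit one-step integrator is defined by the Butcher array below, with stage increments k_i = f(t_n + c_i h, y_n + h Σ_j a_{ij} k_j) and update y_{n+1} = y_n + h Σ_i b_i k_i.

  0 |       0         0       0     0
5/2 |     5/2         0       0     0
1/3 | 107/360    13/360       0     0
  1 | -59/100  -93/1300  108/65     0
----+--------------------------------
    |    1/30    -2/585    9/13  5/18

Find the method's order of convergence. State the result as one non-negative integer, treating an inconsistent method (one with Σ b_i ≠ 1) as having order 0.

b = (1/30, -2/585, 9/13, 5/18)
c = (0, 5/2, 1/3, 1)
Ac = (0, 0, 13/144, 3/8)
Σ b_i: 1/30·1 + (-2/585)·1 + 9/13·1 + 5/18·1 = 1 ✓
b·c: (-2/585)·5/2 + 9/13·1/3 + 5/18·1 = 1/2 ✓
b·c²: (-2/585)·25/4 + 9/13·1/9 + 5/18·1 = 1/3 ✓
b·Ac: 9/13·13/144 + 5/18·3/8 = 1/6 ✓
b·c³: (-2/585)·125/8 + 9/13·1/27 + 5/18·1 = 1/4 ✓
b·(c∘Ac): 9/13·13/432 + 5/18·3/8 = 1/8 ✓
b·Ac²: 9/13·65/288 + 5/18·(-21/80) = 1/12 ✓
b·A²c: 5/18·3/20 = 1/24 ✓; 4 stages ⇒ order 4.

4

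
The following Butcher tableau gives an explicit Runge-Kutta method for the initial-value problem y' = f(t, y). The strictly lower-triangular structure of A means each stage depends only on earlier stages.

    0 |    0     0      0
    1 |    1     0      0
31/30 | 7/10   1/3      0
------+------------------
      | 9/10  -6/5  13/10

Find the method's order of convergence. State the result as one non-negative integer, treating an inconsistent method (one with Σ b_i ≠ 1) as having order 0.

1

b = (9/10, -6/5, 13/10)
c = (0, 1, 31/30)
Ac = (0, 0, 1/3)
Σ b_i: 9/10·1 + (-6/5)·1 + 13/10·1 = 1 ✓
b·c: (-6/5)·1 + 13/10·31/30 = 43/300 ≠ 1/2 ⇒ order 1.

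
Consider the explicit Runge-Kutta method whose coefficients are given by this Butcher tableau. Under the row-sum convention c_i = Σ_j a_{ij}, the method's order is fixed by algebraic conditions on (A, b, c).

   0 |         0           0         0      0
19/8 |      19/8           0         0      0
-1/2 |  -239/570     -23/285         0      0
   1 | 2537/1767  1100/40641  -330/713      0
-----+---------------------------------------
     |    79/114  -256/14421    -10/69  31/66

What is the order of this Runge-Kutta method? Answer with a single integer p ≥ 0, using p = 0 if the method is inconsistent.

b = (79/114, -256/14421, -10/69, 31/66)
c = (0, 19/8, -1/2, 1)
Ac = (0, 0, -23/120, 55/186)
Σ b_i: 79/114·1 + (-256/14421)·1 + (-10/69)·1 + 31/66·1 = 1 ✓
b·c: (-256/14421)·19/8 + (-10/69)·(-1/2) + 31/66·1 = 1/2 ✓
b·c²: (-256/14421)·361/64 + (-10/69)·1/4 + 31/66·1 = 1/3 ✓
b·Ac: (-10/69)·(-23/120) + 31/66·55/186 = 1/6 ✓
b·c³: (-256/14421)·6859/512 + (-10/69)·(-1/8) + 31/66·1 = 1/4 ✓
b·(c∘Ac): (-10/69)·23/240 + 31/66·55/186 = 1/8 ✓
b·Ac²: (-10/69)·(-437/960) + 31/66·55/1488 = 1/12 ✓
b·A²c: 31/66·11/124 = 1/24 ✓; 4 stages ⇒ order 4.

4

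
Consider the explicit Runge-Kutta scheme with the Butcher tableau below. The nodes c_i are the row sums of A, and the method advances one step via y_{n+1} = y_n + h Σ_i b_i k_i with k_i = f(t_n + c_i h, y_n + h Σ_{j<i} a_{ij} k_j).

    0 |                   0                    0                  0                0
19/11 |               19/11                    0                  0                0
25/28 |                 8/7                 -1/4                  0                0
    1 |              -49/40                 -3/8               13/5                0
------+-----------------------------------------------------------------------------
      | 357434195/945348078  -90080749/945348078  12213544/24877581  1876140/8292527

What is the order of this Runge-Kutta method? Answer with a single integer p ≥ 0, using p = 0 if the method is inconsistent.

b = (357434195/945348078, -90080749/945348078, 12213544/24877581, 1876140/8292527)
c = (0, 19/11, 25/28, 1)
Ac = (0, 0, -19/44, 1031/616)
Σ b_i: 357434195/945348078·1 + (-90080749/945348078)·1 + 12213544/24877581·1 + 1876140/8292527·1 = 1 ✓
b·c: (-90080749/945348078)·19/11 + 12213544/24877581·25/28 + 1876140/8292527·1 = 1/2 ✓
b·c²: (-90080749/945348078)·361/121 + 12213544/24877581·625/784 + 1876140/8292527·1 = 1/3 ✓
b·Ac: 12213544/24877581·(-19/44) + 1876140/8292527·1031/616 = 1/6 ✓
b·c³: (-90080749/945348078)·6859/1331 + 12213544/24877581·15625/21952 + 1876140/8292527·1 = 5615253/66340216 ≠ 1/4 ⇒ order 3.
b·(c∘Ac): 12213544/24877581·(-475/1232) + 1876140/8292527·1031/616 = 51824720/273653391 ≠ 1/8
b·Ac²: 12213544/24877581·(-361/484) + 1876140/8292527·90491/94864 = -1152143393/7662294948 ≠ 1/12
b·A²c: 1876140/8292527·(-247/220) = -23170329/91217797 ≠ 1/24

3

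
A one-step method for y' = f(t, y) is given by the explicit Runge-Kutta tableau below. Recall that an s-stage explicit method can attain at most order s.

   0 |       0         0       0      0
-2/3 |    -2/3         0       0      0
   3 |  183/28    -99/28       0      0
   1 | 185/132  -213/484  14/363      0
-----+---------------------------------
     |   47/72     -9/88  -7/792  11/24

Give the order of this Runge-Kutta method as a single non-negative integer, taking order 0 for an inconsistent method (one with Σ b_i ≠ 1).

4

b = (47/72, -9/88, -7/792, 11/24)
c = (0, -2/3, 3, 1)
Ac = (0, 0, 33/14, 9/22)
Σ b_i: 47/72·1 + (-9/88)·1 + (-7/792)·1 + 11/24·1 = 1 ✓
b·c: (-9/88)·(-2/3) + (-7/792)·3 + 11/24·1 = 1/2 ✓
b·c²: (-9/88)·4/9 + (-7/792)·9 + 11/24·1 = 1/3 ✓
b·Ac: (-7/792)·33/14 + 11/24·9/22 = 1/6 ✓
b·c³: (-9/88)·(-8/27) + (-7/792)·27 + 11/24·1 = 1/4 ✓
b·(c∘Ac): (-7/792)·99/14 + 11/24·9/22 = 1/8 ✓
b·Ac²: (-7/792)·(-11/7) + 11/24·5/33 = 1/12 ✓
b·A²c: 11/24·1/11 = 1/24 ✓; 4 stages ⇒ order 4.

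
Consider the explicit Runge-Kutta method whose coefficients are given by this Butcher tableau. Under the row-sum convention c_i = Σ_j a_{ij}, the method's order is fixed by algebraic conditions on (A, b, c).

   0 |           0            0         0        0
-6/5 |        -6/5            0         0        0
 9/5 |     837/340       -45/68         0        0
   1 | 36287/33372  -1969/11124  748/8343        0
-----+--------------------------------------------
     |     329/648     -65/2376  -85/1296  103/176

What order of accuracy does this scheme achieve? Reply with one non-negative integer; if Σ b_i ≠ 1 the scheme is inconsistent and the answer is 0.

4

b = (329/648, -65/2376, -85/1296, 103/176)
c = (0, -6/5, 9/5, 1)
Ac = (0, 0, 27/34, 77/206)
Σ b_i: 329/648·1 + (-65/2376)·1 + (-85/1296)·1 + 103/176·1 = 1 ✓
b·c: (-65/2376)·(-6/5) + (-85/1296)·9/5 + 103/176·1 = 1/2 ✓
b·c²: (-65/2376)·36/25 + (-85/1296)·81/25 + 103/176·1 = 1/3 ✓
b·Ac: (-85/1296)·27/34 + 103/176·77/206 = 1/6 ✓
b·c³: (-65/2376)·(-216/125) + (-85/1296)·729/125 + 103/176·1 = 1/4 ✓
b·(c∘Ac): (-85/1296)·243/170 + 103/176·77/206 = 1/8 ✓
b·Ac²: (-85/1296)·(-81/85) + 103/176·11/309 = 1/12 ✓
b·A²c: 103/176·22/309 = 1/24 ✓; 4 stages ⇒ order 4.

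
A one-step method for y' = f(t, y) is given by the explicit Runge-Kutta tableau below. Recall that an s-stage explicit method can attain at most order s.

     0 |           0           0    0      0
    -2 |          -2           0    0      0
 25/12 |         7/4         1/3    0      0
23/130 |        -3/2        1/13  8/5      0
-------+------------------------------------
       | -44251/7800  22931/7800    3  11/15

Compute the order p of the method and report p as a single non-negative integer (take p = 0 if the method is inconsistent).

b = (-44251/7800, 22931/7800, 3, 11/15)
c = (0, -2, 25/12, 23/130)
Ac = (0, 0, -2/3, 124/39)
Σ b_i: (-44251/7800)·1 + 22931/7800·1 + 3·1 + 11/15·1 = 1 ✓
b·c: 22931/7800·(-2) + 3·25/12 + 11/15·23/130 = 1/2 ✓
b·c²: 22931/7800·4 + 3·625/144 + 11/15·529/16900 = 8383507/338000 ≠ 1/3 ⇒ order 2.
b·Ac: 3·(-2/3) + 11/15·124/39 = 194/585 ≠ 1/6

2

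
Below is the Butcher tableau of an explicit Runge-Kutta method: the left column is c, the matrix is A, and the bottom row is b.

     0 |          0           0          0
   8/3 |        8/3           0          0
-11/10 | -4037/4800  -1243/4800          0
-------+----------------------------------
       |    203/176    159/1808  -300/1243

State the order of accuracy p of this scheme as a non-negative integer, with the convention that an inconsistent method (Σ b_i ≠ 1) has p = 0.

b = (203/176, 159/1808, -300/1243)
c = (0, 8/3, -11/10)
Ac = (0, 0, -1243/1800)
Σ b_i: 203/176·1 + 159/1808·1 + (-300/1243)·1 = 1 ✓
b·c: 159/1808·8/3 + (-300/1243)·(-11/10) = 1/2 ✓
b·c²: 159/1808·64/9 + (-300/1243)·121/100 = 1/3 ✓
b·Ac: (-300/1243)·(-1243/1800) = 1/6 ✓; 3 stages ⇒ order 3.

3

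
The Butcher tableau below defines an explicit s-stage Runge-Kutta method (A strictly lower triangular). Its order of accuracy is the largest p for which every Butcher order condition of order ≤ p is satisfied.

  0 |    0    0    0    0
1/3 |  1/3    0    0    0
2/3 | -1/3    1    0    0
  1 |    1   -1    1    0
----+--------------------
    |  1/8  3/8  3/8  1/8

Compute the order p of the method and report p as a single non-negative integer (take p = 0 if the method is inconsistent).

4

b = (1/8, 3/8, 3/8, 1/8)
c = (0, 1/3, 2/3, 1)
Ac = (0, 0, 1/3, 1/3)
Σ b_i: 1/8·1 + 3/8·1 + 3/8·1 + 1/8·1 = 1 ✓
b·c: 3/8·1/3 + 3/8·2/3 + 1/8·1 = 1/2 ✓
b·c²: 3/8·1/9 + 3/8·4/9 + 1/8·1 = 1/3 ✓
b·Ac: 3/8·1/3 + 1/8·1/3 = 1/6 ✓
b·c³: 3/8·1/27 + 3/8·8/27 + 1/8·1 = 1/4 ✓
b·(c∘Ac): 3/8·2/9 + 1/8·1/3 = 1/8 ✓
b·Ac²: 3/8·1/9 + 1/8·1/3 = 1/12 ✓
b·A²c: 1/8·1/3 = 1/24 ✓; 4 stages ⇒ order 4.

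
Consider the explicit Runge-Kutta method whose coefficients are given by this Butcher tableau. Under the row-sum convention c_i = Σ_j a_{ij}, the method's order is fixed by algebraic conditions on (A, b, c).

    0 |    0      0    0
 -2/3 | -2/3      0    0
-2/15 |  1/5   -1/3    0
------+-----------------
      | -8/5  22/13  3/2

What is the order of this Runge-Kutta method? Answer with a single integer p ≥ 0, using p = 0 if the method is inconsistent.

b = (-8/5, 22/13, 3/2)
c = (0, -2/3, -2/15)
Ac = (0, 0, 2/9)
Σ b_i: (-8/5)·1 + 22/13·1 + 3/2·1 = 207/130 ≠ 1 ⇒ order 0.

0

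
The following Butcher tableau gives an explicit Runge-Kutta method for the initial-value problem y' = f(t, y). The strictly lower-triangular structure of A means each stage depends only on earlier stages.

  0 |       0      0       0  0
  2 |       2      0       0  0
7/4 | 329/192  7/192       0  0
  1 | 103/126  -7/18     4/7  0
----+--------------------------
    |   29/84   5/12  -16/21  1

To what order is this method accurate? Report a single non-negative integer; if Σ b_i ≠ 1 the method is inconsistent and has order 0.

4

b = (29/84, 5/12, -16/21, 1)
c = (0, 2, 7/4, 1)
Ac = (0, 0, 7/96, 2/9)
Σ b_i: 29/84·1 + 5/12·1 + (-16/21)·1 + 1·1 = 1 ✓
b·c: 5/12·2 + (-16/21)·7/4 + 1·1 = 1/2 ✓
b·c²: 5/12·4 + (-16/21)·49/16 + 1·1 = 1/3 ✓
b·Ac: (-16/21)·7/96 + 1·2/9 = 1/6 ✓
b·c³: 5/12·8 + (-16/21)·343/64 + 1·1 = 1/4 ✓
b·(c∘Ac): (-16/21)·49/384 + 1·2/9 = 1/8 ✓
b·Ac²: (-16/21)·7/48 + 1·7/36 = 1/12 ✓
b·A²c: 1·1/24 = 1/24 ✓; 4 stages ⇒ order 4.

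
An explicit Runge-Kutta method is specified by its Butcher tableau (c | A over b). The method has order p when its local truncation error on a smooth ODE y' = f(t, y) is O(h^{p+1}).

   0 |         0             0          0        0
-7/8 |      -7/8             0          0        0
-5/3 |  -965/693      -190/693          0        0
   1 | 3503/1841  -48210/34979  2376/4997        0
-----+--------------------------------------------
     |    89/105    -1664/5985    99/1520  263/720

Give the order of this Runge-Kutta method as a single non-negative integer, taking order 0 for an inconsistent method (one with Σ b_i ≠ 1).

4

b = (89/105, -1664/5985, 99/1520, 263/720)
c = (0, -7/8, -5/3, 1)
Ac = (0, 0, 95/396, 435/1052)
Σ b_i: 89/105·1 + (-1664/5985)·1 + 99/1520·1 + 263/720·1 = 1 ✓
b·c: (-1664/5985)·(-7/8) + 99/1520·(-5/3) + 263/720·1 = 1/2 ✓
b·c²: (-1664/5985)·49/64 + 99/1520·25/9 + 263/720·1 = 1/3 ✓
b·Ac: 99/1520·95/396 + 263/720·435/1052 = 1/6 ✓
b·c³: (-1664/5985)·(-343/512) + 99/1520·(-125/27) + 263/720·1 = 1/4 ✓
b·(c∘Ac): 99/1520·(-475/1188) + 263/720·435/1052 = 1/8 ✓
b·Ac²: 99/1520·(-665/3168) + 263/720·2235/8416 = 1/12 ✓
b·A²c: 263/720·30/263 = 1/24 ✓; 4 stages ⇒ order 4.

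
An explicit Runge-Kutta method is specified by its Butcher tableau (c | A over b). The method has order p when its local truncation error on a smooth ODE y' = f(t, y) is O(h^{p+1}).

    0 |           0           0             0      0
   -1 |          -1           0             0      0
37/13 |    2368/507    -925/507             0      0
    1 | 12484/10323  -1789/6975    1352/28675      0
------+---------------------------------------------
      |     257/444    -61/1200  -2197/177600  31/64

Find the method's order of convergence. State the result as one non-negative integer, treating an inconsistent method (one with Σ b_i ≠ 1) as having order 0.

b = (257/444, -61/1200, -2197/177600, 31/64)
c = (0, -1, 37/13, 1)
Ac = (0, 0, 925/507, 109/279)
Σ b_i: 257/444·1 + (-61/1200)·1 + (-2197/177600)·1 + 31/64·1 = 1 ✓
b·c: (-61/1200)·(-1) + (-2197/177600)·37/13 + 31/64·1 = 1/2 ✓
b·c²: (-61/1200)·1 + (-2197/177600)·1369/169 + 31/64·1 = 1/3 ✓
b·Ac: (-2197/177600)·925/507 + 31/64·109/279 = 1/6 ✓
b·c³: (-61/1200)·(-1) + (-2197/177600)·50653/2197 + 31/64·1 = 1/4 ✓
b·(c∘Ac): (-2197/177600)·34225/6591 + 31/64·109/279 = 1/8 ✓
b·Ac²: (-2197/177600)·(-925/507) + 31/64·35/279 = 1/12 ✓
b·A²c: 31/64·8/93 = 1/24 ✓; 4 stages ⇒ order 4.

4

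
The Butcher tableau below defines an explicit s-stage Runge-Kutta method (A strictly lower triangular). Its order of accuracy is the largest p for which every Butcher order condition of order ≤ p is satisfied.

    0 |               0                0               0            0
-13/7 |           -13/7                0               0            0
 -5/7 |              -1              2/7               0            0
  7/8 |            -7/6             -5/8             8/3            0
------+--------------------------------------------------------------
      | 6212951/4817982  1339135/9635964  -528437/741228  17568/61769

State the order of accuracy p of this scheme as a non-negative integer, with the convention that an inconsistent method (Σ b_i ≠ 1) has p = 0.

3

b = (6212951/4817982, 1339135/9635964, -528437/741228, 17568/61769)
c = (0, -13/7, -5/7, 7/8)
Ac = (0, 0, -26/49, -125/168)
Σ b_i: 6212951/4817982·1 + 1339135/9635964·1 + (-528437/741228)·1 + 17568/61769·1 = 1 ✓
b·c: 1339135/9635964·(-13/7) + (-528437/741228)·(-5/7) + 17568/61769·7/8 = 1/2 ✓
b·c²: 1339135/9635964·169/49 + (-528437/741228)·25/49 + 17568/61769·49/64 = 1/3 ✓
b·Ac: (-528437/741228)·(-26/49) + 17568/61769·(-125/168) = 1/6 ✓
b·c³: 1339135/9635964·(-2197/343) + (-528437/741228)·(-125/343) + 17568/61769·343/512 = -21298517/48426896 ≠ 1/4 ⇒ order 3.
b·(c∘Ac): (-528437/741228)·130/343 + 17568/61769·(-125/192) = -4134770/9080043 ≠ 1/8
b·Ac²: (-528437/741228)·338/343 + 17568/61769·(-935/1176) = -16864499/18160086 ≠ 1/12
b·A²c: 17568/61769·(-208/147) = -1218048/3026681 ≠ 1/24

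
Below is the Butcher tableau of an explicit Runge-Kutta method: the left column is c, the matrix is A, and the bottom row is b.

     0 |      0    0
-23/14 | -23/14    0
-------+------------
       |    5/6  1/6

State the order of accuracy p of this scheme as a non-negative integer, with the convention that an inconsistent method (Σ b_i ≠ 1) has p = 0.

1

b = (5/6, 1/6)
c = (0, -23/14)
Σ b_i: 5/6·1 + 1/6·1 = 1 ✓
b·c: 1/6·(-23/14) = -23/84 ≠ 1/2 ⇒ order 1.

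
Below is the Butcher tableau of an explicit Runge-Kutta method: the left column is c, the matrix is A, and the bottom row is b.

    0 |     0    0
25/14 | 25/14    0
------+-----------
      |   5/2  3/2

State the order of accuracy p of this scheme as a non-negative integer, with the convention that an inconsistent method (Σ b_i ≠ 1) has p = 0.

0

b = (5/2, 3/2)
c = (0, 25/14)
Σ b_i: 5/2·1 + 3/2·1 = 4 ≠ 1 ⇒ order 0.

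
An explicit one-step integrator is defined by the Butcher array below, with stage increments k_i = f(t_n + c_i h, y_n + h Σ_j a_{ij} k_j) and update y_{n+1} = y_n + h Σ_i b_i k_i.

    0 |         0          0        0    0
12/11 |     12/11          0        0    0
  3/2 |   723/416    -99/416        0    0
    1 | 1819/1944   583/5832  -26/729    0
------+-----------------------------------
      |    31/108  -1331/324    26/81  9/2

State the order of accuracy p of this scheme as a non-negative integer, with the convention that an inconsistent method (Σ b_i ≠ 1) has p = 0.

b = (31/108, -1331/324, 26/81, 9/2)
c = (0, 12/11, 3/2, 1)
Ac = (0, 0, -27/104, 1/18)
Σ b_i: 31/108·1 + (-1331/324)·1 + 26/81·1 + 9/2·1 = 1 ✓
b·c: (-1331/324)·12/11 + 26/81·3/2 + 9/2·1 = 1/2 ✓
b·c²: (-1331/324)·144/121 + 26/81·9/4 + 9/2·1 = 1/3 ✓
b·Ac: 26/81·(-27/104) + 9/2·1/18 = 1/6 ✓
b·c³: (-1331/324)·1728/1331 + 26/81·27/8 + 9/2·1 = 1/4 ✓
b·(c∘Ac): 26/81·(-81/208) + 9/2·1/18 = 1/8 ✓
b·Ac²: 26/81·(-81/286) + 9/2·23/594 = 1/12 ✓
b·A²c: 9/2·1/108 = 1/24 ✓; 4 stages ⇒ order 4.

4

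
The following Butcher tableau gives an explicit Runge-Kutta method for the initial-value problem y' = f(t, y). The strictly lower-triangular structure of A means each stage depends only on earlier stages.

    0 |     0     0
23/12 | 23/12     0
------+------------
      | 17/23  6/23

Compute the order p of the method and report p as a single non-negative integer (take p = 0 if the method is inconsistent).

2

b = (17/23, 6/23)
c = (0, 23/12)
Σ b_i: 17/23·1 + 6/23·1 = 1 ✓
b·c: 6/23·23/12 = 1/2 ✓; 2 stages ⇒ order 2.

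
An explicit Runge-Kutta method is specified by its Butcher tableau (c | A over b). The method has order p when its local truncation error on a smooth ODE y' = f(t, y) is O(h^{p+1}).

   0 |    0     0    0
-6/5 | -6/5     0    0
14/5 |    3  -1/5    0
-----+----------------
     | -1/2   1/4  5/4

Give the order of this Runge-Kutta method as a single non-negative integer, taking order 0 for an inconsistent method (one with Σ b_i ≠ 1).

b = (-1/2, 1/4, 5/4)
c = (0, -6/5, 14/5)
Ac = (0, 0, 6/25)
Σ b_i: (-1/2)·1 + 1/4·1 + 5/4·1 = 1 ✓
b·c: 1/4·(-6/5) + 5/4·14/5 = 16/5 ≠ 1/2 ⇒ order 1.

1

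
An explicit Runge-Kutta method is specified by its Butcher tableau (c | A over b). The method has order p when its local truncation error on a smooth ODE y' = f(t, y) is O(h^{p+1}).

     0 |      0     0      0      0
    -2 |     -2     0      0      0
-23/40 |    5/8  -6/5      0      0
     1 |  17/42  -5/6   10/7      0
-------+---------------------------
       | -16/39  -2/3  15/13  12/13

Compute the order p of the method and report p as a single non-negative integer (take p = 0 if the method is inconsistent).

b = (-16/39, -2/3, 15/13, 12/13)
c = (0, -2, -23/40, 1)
Ac = (0, 0, 12/5, 71/84)
Σ b_i: (-16/39)·1 + (-2/3)·1 + 15/13·1 + 12/13·1 = 1 ✓
b·c: (-2/3)·(-2) + 15/13·(-23/40) + 12/13·1 = 497/312 ≠ 1/2 ⇒ order 1.

1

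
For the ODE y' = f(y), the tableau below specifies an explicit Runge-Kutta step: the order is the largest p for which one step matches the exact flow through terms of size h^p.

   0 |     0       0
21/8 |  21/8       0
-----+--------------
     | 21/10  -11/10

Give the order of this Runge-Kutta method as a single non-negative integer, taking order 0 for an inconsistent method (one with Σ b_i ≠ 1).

b = (21/10, -11/10)
c = (0, 21/8)
Σ b_i: 21/10·1 + (-11/10)·1 = 1 ✓
b·c: (-11/10)·21/8 = -231/80 ≠ 1/2 ⇒ order 1.

1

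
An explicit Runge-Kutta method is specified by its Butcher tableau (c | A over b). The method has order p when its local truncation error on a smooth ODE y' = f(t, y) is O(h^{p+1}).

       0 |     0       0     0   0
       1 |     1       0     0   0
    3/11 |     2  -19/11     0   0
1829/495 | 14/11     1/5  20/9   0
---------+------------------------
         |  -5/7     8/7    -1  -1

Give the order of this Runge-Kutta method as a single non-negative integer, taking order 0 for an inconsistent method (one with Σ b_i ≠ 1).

b = (-5/7, 8/7, -1, -1)
c = (0, 1, 3/11, 1829/495)
Ac = (0, 0, -19/11, 133/165)
Σ b_i: (-5/7)·1 + 8/7·1 + (-1)·1 + (-1)·1 = -11/7 ≠ 1 ⇒ order 0.

0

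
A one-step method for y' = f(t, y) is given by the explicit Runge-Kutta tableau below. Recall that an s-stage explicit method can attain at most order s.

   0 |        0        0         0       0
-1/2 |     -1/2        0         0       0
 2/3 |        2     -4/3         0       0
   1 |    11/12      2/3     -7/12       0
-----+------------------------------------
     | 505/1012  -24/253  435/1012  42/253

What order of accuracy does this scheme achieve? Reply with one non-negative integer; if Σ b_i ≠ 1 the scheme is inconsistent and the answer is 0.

b = (505/1012, -24/253, 435/1012, 42/253)
c = (0, -1/2, 2/3, 1)
Ac = (0, 0, 2/3, -13/18)
Σ b_i: 505/1012·1 + (-24/253)·1 + 435/1012·1 + 42/253·1 = 1 ✓
b·c: (-24/253)·(-1/2) + 435/1012·2/3 + 42/253·1 = 1/2 ✓
b·c²: (-24/253)·1/4 + 435/1012·4/9 + 42/253·1 = 1/3 ✓
b·Ac: 435/1012·2/3 + 42/253·(-13/18) = 1/6 ✓
b·c³: (-24/253)·(-1/8) + 435/1012·8/27 + 42/253·1 = 695/2277 ≠ 1/4 ⇒ order 3.
b·(c∘Ac): 435/1012·4/9 + 42/253·(-13/18) = 18/253 ≠ 1/8
b·Ac²: 435/1012·(-1/3) + 42/253·(-5/54) = -1445/9108 ≠ 1/12
b·A²c: 42/253·(-7/18) = -49/759 ≠ 1/24

3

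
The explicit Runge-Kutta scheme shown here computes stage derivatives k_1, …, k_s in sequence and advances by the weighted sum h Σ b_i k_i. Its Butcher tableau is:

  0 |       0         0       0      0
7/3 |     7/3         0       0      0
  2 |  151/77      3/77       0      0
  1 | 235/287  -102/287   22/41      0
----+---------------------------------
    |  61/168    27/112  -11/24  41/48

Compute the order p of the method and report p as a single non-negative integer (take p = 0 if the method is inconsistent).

b = (61/168, 27/112, -11/24, 41/48)
c = (0, 7/3, 2, 1)
Ac = (0, 0, 1/11, 10/41)
Σ b_i: 61/168·1 + 27/112·1 + (-11/24)·1 + 41/48·1 = 1 ✓
b·c: 27/112·7/3 + (-11/24)·2 + 41/48·1 = 1/2 ✓
b·c²: 27/112·49/9 + (-11/24)·4 + 41/48·1 = 1/3 ✓
b·Ac: (-11/24)·1/11 + 41/48·10/41 = 1/6 ✓
b·c³: 27/112·343/27 + (-11/24)·8 + 41/48·1 = 1/4 ✓
b·(c∘Ac): (-11/24)·2/11 + 41/48·10/41 = 1/8 ✓
b·Ac²: (-11/24)·7/33 + 41/48·26/123 = 1/12 ✓
b·A²c: 41/48·2/41 = 1/24 ✓; 4 stages ⇒ order 4.

4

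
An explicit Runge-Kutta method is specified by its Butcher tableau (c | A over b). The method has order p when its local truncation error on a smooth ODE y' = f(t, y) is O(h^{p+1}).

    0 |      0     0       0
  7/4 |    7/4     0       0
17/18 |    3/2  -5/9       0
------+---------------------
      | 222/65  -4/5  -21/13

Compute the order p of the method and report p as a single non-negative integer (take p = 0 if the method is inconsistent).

b = (222/65, -4/5, -21/13)
c = (0, 7/4, 17/18)
Ac = (0, 0, -35/36)
Σ b_i: 222/65·1 + (-4/5)·1 + (-21/13)·1 = 1 ✓
b·c: (-4/5)·7/4 + (-21/13)·17/18 = -1141/390 ≠ 1/2 ⇒ order 1.

1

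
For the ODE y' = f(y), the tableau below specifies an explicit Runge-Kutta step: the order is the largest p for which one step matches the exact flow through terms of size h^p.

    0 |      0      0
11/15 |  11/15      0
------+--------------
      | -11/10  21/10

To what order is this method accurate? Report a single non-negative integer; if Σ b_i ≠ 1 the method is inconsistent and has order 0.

1

b = (-11/10, 21/10)
c = (0, 11/15)
Σ b_i: (-11/10)·1 + 21/10·1 = 1 ✓
b·c: 21/10·11/15 = 77/50 ≠ 1/2 ⇒ order 1.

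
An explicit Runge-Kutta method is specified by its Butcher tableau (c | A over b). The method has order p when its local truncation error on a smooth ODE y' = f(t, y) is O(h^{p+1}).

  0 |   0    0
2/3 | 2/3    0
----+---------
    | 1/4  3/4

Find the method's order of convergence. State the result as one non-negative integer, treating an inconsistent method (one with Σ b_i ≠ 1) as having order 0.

2

b = (1/4, 3/4)
c = (0, 2/3)
Σ b_i: 1/4·1 + 3/4·1 = 1 ✓
b·c: 3/4·2/3 = 1/2 ✓; 2 stages ⇒ order 2.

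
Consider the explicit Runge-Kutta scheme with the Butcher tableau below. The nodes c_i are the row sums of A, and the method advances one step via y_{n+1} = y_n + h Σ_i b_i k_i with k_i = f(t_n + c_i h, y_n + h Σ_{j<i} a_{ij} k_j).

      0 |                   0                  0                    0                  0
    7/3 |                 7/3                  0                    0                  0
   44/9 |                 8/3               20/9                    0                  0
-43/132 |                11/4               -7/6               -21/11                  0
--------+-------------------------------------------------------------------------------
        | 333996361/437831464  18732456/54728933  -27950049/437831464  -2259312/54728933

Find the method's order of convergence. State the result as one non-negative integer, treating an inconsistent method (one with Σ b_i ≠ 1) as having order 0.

b = (333996361/437831464, 18732456/54728933, -27950049/437831464, -2259312/54728933)
c = (0, 7/3, 44/9, -43/132)
Ac = (0, 0, 140/27, -217/18)
Σ b_i: 333996361/437831464·1 + 18732456/54728933·1 + (-27950049/437831464)·1 + (-2259312/54728933)·1 = 1 ✓
b·c: 18732456/54728933·7/3 + (-27950049/437831464)·44/9 + (-2259312/54728933)·(-43/132) = 1/2 ✓
b·c²: 18732456/54728933·49/9 + (-27950049/437831464)·1936/81 + (-2259312/54728933)·1849/17424 = 1/3 ✓
b·Ac: (-27950049/437831464)·140/27 + (-2259312/54728933)·(-217/18) = 1/6 ✓
b·c³: 18732456/54728933·343/27 + (-27950049/437831464)·85184/729 + (-2259312/54728933)·(-79507/2299968) = -28884931589/9288281772 ≠ 1/4 ⇒ order 3.
b·(c∘Ac): (-27950049/437831464)·6160/243 + (-2259312/54728933)·9331/2376 = -17896912/10052253 ≠ 1/8
b·Ac²: (-27950049/437831464)·980/81 + (-2259312/54728933)·(-2807/54) = 193300069/140731542 ≠ 1/12
b·A²c: (-2259312/54728933)·(-980/99) = 1369280/3350751 ≠ 1/24

3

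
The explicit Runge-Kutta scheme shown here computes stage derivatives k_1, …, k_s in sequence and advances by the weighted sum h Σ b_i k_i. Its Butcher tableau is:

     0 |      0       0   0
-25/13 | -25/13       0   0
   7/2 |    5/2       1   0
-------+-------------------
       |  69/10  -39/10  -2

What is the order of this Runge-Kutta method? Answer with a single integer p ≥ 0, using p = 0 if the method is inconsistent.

2

b = (69/10, -39/10, -2)
c = (0, -25/13, 7/2)
Ac = (0, 0, -25/13)
Σ b_i: 69/10·1 + (-39/10)·1 + (-2)·1 = 1 ✓
b·c: (-39/10)·(-25/13) + (-2)·7/2 = 1/2 ✓
b·c²: (-39/10)·625/169 + (-2)·49/4 = -506/13 ≠ 1/3 ⇒ order 2.
b·Ac: (-2)·(-25/13) = 50/13 ≠ 1/6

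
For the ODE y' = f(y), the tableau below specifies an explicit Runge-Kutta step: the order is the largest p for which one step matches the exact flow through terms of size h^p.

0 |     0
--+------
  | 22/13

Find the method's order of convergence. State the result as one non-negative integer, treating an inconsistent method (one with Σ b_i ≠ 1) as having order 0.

b = (22/13)
c = (0)
Σ b_i: 22/13·1 = 22/13 ≠ 1 ⇒ order 0.

0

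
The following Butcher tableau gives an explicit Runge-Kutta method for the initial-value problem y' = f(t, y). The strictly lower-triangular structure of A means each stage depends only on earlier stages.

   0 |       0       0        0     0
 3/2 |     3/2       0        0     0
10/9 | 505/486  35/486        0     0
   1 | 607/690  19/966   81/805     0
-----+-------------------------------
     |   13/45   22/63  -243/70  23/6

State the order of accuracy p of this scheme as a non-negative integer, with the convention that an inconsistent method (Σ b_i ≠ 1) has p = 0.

b = (13/45, 22/63, -243/70, 23/6)
c = (0, 3/2, 10/9, 1)
Ac = (0, 0, 35/324, 13/92)
Σ b_i: 13/45·1 + 22/63·1 + (-243/70)·1 + 23/6·1 = 1 ✓
b·c: 22/63·3/2 + (-243/70)·10/9 + 23/6·1 = 1/2 ✓
b·c²: 22/63·9/4 + (-243/70)·100/81 + 23/6·1 = 1/3 ✓
b·Ac: (-243/70)·35/324 + 23/6·13/92 = 1/6 ✓
b·c³: 22/63·27/8 + (-243/70)·1000/729 + 23/6·1 = 1/4 ✓
b·(c∘Ac): (-243/70)·175/1458 + 23/6·13/92 = 1/8 ✓
b·Ac²: (-243/70)·35/216 + 23/6·31/184 = 1/12 ✓
b·A²c: 23/6·1/92 = 1/24 ✓; 4 stages ⇒ order 4.

4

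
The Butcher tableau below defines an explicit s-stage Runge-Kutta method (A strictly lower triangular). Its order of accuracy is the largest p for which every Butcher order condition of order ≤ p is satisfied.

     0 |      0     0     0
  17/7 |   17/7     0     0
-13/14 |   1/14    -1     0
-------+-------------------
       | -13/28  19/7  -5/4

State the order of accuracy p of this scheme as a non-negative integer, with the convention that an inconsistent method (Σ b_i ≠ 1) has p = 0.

b = (-13/28, 19/7, -5/4)
c = (0, 17/7, -13/14)
Ac = (0, 0, -17/7)
Σ b_i: (-13/28)·1 + 19/7·1 + (-5/4)·1 = 1 ✓
b·c: 19/7·17/7 + (-5/4)·(-13/14) = 3039/392 ≠ 1/2 ⇒ order 1.

1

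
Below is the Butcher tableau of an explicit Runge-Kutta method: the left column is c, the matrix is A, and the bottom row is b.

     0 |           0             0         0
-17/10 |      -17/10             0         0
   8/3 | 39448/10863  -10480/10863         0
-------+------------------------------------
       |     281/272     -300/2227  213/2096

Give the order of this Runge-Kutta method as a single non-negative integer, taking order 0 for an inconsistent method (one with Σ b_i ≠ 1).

b = (281/272, -300/2227, 213/2096)
c = (0, -17/10, 8/3)
Ac = (0, 0, 1048/639)
Σ b_i: 281/272·1 + (-300/2227)·1 + 213/2096·1 = 1 ✓
b·c: (-300/2227)·(-17/10) + 213/2096·8/3 = 1/2 ✓
b·c²: (-300/2227)·289/100 + 213/2096·64/9 = 1/3 ✓
b·Ac: 213/2096·1048/639 = 1/6 ✓; 3 stages ⇒ order 3.

3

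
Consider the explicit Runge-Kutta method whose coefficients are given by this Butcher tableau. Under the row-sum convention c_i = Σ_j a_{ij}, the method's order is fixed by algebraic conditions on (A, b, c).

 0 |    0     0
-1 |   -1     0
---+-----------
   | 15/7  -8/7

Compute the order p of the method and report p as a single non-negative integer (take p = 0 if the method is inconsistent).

b = (15/7, -8/7)
c = (0, -1)
Σ b_i: 15/7·1 + (-8/7)·1 = 1 ✓
b·c: (-8/7)·(-1) = 8/7 ≠ 1/2 ⇒ order 1.

1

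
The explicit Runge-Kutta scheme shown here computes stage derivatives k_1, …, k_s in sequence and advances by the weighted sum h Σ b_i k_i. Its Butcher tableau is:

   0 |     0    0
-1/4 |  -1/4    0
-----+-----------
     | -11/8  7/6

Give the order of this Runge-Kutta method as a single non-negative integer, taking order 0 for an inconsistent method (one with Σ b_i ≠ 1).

0

b = (-11/8, 7/6)
c = (0, -1/4)
Σ b_i: (-11/8)·1 + 7/6·1 = -5/24 ≠ 1 ⇒ order 0.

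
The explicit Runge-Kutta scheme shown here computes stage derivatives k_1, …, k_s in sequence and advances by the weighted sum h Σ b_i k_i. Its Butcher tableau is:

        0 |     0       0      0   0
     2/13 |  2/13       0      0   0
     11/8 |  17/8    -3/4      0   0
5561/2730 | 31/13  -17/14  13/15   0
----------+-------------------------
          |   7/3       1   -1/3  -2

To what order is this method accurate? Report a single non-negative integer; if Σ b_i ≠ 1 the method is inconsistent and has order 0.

1

b = (7/3, 1, -1/3, -2)
c = (0, 2/13, 11/8, 5561/2730)
Ac = (0, 0, -3/26, 10973/10920)
Σ b_i: 7/3·1 + 1·1 + (-1/3)·1 + (-2)·1 = 1 ✓
b·c: 1·2/13 + (-1/3)·11/8 + (-2)·5561/2730 = -47813/10920 ≠ 1/2 ⇒ order 1.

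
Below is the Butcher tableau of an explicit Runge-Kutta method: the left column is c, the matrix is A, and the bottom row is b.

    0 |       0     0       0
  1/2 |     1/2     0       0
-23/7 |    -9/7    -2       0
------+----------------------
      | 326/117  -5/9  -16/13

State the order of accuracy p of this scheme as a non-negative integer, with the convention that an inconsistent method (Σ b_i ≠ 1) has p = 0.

1

b = (326/117, -5/9, -16/13)
c = (0, 1/2, -23/7)
Ac = (0, 0, -1)
Σ b_i: 326/117·1 + (-5/9)·1 + (-16/13)·1 = 1 ✓
b·c: (-5/9)·1/2 + (-16/13)·(-23/7) = 6169/1638 ≠ 1/2 ⇒ order 1.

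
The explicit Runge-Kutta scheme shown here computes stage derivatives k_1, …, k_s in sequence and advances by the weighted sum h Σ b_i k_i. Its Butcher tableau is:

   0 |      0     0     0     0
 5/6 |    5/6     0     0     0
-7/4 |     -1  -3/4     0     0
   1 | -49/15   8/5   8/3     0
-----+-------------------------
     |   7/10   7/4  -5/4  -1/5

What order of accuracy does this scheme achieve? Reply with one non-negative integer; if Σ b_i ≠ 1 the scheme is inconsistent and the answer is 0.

b = (7/10, 7/4, -5/4, -1/5)
c = (0, 5/6, -7/4, 1)
Ac = (0, 0, -5/8, -10/3)
Σ b_i: 7/10·1 + 7/4·1 + (-5/4)·1 + (-1/5)·1 = 1 ✓
b·c: 7/4·5/6 + (-5/4)·(-7/4) + (-1/5)·1 = 827/240 ≠ 1/2 ⇒ order 1.

1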